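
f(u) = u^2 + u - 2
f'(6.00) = 13.00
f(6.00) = 40.00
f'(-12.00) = -23.00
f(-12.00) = 130.00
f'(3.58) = 8.16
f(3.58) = 14.40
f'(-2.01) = -3.02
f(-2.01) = 0.03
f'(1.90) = 4.80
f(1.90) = 3.51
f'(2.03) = 5.06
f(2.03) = 4.15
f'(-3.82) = -6.64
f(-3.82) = 8.77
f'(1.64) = 4.28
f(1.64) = 2.33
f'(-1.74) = -2.48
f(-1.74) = -0.71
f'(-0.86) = -0.72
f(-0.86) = -2.12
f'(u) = 2*u + 1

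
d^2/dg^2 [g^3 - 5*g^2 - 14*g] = 6*g - 10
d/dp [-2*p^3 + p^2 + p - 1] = -6*p^2 + 2*p + 1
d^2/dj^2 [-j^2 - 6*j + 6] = -2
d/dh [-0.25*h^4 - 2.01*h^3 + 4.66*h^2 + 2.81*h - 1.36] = -1.0*h^3 - 6.03*h^2 + 9.32*h + 2.81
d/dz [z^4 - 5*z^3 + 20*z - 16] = 4*z^3 - 15*z^2 + 20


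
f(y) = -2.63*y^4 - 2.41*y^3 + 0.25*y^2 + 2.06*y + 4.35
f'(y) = -10.52*y^3 - 7.23*y^2 + 0.5*y + 2.06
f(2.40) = -109.84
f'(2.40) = -183.81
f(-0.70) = 3.23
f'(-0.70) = 1.78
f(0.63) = 4.73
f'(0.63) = -3.13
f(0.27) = 4.86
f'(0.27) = 1.46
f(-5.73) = -2380.98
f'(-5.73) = 1740.97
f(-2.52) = -66.75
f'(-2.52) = 123.24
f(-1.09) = 1.81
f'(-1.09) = 6.55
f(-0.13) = 4.09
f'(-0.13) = 1.90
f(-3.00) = -147.54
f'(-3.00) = 219.53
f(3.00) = -265.32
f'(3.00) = -345.55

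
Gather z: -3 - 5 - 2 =-10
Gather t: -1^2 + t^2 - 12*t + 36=t^2 - 12*t + 35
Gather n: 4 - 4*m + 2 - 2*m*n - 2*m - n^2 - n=-6*m - n^2 + n*(-2*m - 1) + 6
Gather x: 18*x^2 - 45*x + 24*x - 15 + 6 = 18*x^2 - 21*x - 9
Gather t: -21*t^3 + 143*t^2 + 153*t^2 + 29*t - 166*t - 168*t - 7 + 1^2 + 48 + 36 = -21*t^3 + 296*t^2 - 305*t + 78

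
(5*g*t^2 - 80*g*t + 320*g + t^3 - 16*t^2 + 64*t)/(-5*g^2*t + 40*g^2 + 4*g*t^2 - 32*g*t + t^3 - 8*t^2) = (t - 8)/(-g + t)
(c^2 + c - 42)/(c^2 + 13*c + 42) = (c - 6)/(c + 6)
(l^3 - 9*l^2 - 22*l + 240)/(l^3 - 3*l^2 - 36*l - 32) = (l^2 - l - 30)/(l^2 + 5*l + 4)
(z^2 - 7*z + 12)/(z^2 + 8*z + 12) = (z^2 - 7*z + 12)/(z^2 + 8*z + 12)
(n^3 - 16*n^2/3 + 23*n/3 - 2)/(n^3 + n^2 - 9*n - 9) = (3*n^2 - 7*n + 2)/(3*(n^2 + 4*n + 3))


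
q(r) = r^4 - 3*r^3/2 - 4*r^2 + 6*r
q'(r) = 4*r^3 - 9*r^2/2 - 8*r + 6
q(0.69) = 1.97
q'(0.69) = -0.35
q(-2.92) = 58.42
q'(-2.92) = -108.60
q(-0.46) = -3.42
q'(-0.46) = 8.34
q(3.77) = 87.40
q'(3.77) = 126.21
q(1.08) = 1.29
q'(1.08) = -2.85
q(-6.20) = 1644.17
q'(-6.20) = -1070.69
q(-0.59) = -4.50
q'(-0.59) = 8.33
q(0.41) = 1.71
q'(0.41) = 2.24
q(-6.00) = 1440.00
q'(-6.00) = -972.00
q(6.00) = 864.00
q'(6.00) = 660.00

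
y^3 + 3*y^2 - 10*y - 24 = (y - 3)*(y + 2)*(y + 4)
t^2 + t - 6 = (t - 2)*(t + 3)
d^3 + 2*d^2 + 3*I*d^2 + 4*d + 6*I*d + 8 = (d + 2)*(d - I)*(d + 4*I)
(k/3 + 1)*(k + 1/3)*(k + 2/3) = k^3/3 + 4*k^2/3 + 29*k/27 + 2/9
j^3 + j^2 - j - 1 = (j - 1)*(j + 1)^2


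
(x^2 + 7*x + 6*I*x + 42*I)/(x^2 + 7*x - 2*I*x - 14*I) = (x + 6*I)/(x - 2*I)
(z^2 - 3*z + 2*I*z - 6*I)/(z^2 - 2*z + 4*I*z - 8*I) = (z^2 + z*(-3 + 2*I) - 6*I)/(z^2 + z*(-2 + 4*I) - 8*I)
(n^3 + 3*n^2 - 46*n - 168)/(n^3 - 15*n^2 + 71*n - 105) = (n^2 + 10*n + 24)/(n^2 - 8*n + 15)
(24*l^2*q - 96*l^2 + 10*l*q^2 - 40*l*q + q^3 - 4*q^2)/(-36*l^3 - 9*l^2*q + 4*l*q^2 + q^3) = (6*l*q - 24*l + q^2 - 4*q)/(-9*l^2 + q^2)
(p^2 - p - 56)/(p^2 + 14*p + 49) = (p - 8)/(p + 7)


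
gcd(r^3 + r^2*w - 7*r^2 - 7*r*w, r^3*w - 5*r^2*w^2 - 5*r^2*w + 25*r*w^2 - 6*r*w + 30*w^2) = 1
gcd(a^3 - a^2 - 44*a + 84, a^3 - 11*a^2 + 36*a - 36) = a^2 - 8*a + 12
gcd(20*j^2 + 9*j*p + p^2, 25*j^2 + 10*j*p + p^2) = 5*j + p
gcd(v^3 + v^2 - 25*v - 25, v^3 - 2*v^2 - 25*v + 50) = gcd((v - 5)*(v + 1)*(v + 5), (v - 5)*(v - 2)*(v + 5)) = v^2 - 25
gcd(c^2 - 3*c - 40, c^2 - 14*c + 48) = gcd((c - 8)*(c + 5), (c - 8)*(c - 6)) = c - 8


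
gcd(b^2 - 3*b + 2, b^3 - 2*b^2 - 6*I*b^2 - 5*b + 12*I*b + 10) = b - 2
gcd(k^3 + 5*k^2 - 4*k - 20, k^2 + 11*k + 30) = k + 5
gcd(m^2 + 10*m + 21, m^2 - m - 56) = m + 7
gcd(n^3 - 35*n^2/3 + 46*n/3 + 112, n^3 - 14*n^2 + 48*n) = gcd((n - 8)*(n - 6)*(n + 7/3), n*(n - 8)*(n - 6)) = n^2 - 14*n + 48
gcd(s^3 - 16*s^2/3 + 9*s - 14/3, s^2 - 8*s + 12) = s - 2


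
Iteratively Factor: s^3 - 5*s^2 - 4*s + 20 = (s - 5)*(s^2 - 4) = (s - 5)*(s + 2)*(s - 2)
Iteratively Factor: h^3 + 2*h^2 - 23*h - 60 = (h - 5)*(h^2 + 7*h + 12) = (h - 5)*(h + 3)*(h + 4)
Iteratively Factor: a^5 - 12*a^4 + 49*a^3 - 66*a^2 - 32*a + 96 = (a - 4)*(a^4 - 8*a^3 + 17*a^2 + 2*a - 24) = (a - 4)^2*(a^3 - 4*a^2 + a + 6) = (a - 4)^2*(a + 1)*(a^2 - 5*a + 6) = (a - 4)^2*(a - 2)*(a + 1)*(a - 3)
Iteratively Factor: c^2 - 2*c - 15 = (c - 5)*(c + 3)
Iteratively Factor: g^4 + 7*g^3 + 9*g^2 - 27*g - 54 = (g + 3)*(g^3 + 4*g^2 - 3*g - 18) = (g + 3)^2*(g^2 + g - 6) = (g + 3)^3*(g - 2)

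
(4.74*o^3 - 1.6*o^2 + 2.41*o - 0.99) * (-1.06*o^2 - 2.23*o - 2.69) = -5.0244*o^5 - 8.8742*o^4 - 11.7372*o^3 - 0.0208999999999993*o^2 - 4.2752*o + 2.6631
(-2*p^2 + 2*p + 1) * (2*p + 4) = -4*p^3 - 4*p^2 + 10*p + 4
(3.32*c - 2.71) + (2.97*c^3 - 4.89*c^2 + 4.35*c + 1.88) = 2.97*c^3 - 4.89*c^2 + 7.67*c - 0.83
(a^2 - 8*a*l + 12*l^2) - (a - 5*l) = a^2 - 8*a*l - a + 12*l^2 + 5*l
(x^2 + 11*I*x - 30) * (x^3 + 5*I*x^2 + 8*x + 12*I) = x^5 + 16*I*x^4 - 77*x^3 - 50*I*x^2 - 372*x - 360*I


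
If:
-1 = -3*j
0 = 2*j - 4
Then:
No Solution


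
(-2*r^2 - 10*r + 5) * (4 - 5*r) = 10*r^3 + 42*r^2 - 65*r + 20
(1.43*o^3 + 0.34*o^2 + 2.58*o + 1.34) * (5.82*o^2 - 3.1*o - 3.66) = 8.3226*o^5 - 2.4542*o^4 + 8.7278*o^3 - 1.4436*o^2 - 13.5968*o - 4.9044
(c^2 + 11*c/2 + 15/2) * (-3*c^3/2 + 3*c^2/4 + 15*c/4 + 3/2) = -3*c^5/2 - 15*c^4/2 - 27*c^3/8 + 111*c^2/4 + 291*c/8 + 45/4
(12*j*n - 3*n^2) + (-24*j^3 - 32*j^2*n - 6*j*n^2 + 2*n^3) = -24*j^3 - 32*j^2*n - 6*j*n^2 + 12*j*n + 2*n^3 - 3*n^2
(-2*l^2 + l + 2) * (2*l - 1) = -4*l^3 + 4*l^2 + 3*l - 2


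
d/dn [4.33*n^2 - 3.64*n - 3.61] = 8.66*n - 3.64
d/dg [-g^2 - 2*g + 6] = -2*g - 2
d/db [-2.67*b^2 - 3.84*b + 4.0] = -5.34*b - 3.84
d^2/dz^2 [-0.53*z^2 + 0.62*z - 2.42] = -1.06000000000000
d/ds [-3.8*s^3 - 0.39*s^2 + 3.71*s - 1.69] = -11.4*s^2 - 0.78*s + 3.71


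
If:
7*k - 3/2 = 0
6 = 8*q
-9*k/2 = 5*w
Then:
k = 3/14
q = 3/4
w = -27/140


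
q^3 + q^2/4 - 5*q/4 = q*(q - 1)*(q + 5/4)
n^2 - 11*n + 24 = (n - 8)*(n - 3)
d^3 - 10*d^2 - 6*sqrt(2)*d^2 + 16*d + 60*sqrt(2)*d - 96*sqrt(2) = (d - 8)*(d - 2)*(d - 6*sqrt(2))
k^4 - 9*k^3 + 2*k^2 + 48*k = k*(k - 8)*(k - 3)*(k + 2)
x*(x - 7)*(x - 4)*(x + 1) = x^4 - 10*x^3 + 17*x^2 + 28*x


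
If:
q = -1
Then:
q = -1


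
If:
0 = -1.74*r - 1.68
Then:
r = -0.97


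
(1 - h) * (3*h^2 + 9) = -3*h^3 + 3*h^2 - 9*h + 9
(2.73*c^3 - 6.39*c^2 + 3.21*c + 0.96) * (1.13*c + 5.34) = 3.0849*c^4 + 7.3575*c^3 - 30.4953*c^2 + 18.2262*c + 5.1264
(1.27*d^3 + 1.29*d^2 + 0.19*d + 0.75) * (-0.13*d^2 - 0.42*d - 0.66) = -0.1651*d^5 - 0.7011*d^4 - 1.4047*d^3 - 1.0287*d^2 - 0.4404*d - 0.495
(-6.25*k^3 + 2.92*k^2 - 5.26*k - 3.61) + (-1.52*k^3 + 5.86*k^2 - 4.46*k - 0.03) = -7.77*k^3 + 8.78*k^2 - 9.72*k - 3.64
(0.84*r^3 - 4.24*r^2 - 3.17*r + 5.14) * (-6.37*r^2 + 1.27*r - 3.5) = -5.3508*r^5 + 28.0756*r^4 + 11.8681*r^3 - 21.9277*r^2 + 17.6228*r - 17.99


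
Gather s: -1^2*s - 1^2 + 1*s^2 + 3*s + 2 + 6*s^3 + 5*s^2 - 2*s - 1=6*s^3 + 6*s^2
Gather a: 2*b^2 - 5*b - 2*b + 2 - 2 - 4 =2*b^2 - 7*b - 4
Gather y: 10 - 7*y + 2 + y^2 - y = y^2 - 8*y + 12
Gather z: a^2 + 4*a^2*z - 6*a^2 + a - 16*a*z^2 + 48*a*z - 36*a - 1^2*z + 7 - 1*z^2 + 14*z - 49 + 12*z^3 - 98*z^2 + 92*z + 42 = -5*a^2 - 35*a + 12*z^3 + z^2*(-16*a - 99) + z*(4*a^2 + 48*a + 105)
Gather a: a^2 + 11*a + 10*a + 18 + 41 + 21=a^2 + 21*a + 80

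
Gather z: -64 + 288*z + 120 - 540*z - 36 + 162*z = 20 - 90*z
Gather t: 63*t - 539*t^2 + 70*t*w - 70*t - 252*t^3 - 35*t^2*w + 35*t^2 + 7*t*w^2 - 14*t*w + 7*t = -252*t^3 + t^2*(-35*w - 504) + t*(7*w^2 + 56*w)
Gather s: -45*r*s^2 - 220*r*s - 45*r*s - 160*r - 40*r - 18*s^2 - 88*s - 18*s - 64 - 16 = -200*r + s^2*(-45*r - 18) + s*(-265*r - 106) - 80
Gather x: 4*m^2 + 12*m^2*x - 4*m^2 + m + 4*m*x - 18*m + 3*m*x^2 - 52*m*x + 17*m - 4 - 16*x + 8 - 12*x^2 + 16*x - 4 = x^2*(3*m - 12) + x*(12*m^2 - 48*m)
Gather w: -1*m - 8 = -m - 8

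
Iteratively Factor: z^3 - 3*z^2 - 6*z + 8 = (z - 4)*(z^2 + z - 2) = (z - 4)*(z + 2)*(z - 1)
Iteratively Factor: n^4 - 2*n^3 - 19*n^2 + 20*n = (n + 4)*(n^3 - 6*n^2 + 5*n) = (n - 5)*(n + 4)*(n^2 - n) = n*(n - 5)*(n + 4)*(n - 1)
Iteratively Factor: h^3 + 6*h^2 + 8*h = (h + 4)*(h^2 + 2*h) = (h + 2)*(h + 4)*(h)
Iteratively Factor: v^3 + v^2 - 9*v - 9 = (v - 3)*(v^2 + 4*v + 3) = (v - 3)*(v + 3)*(v + 1)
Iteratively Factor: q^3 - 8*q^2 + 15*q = (q - 3)*(q^2 - 5*q) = (q - 5)*(q - 3)*(q)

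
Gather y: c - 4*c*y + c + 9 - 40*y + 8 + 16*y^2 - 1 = 2*c + 16*y^2 + y*(-4*c - 40) + 16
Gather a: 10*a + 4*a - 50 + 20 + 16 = 14*a - 14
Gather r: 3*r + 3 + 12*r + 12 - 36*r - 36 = -21*r - 21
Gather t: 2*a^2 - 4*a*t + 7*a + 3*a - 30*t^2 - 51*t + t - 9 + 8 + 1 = 2*a^2 + 10*a - 30*t^2 + t*(-4*a - 50)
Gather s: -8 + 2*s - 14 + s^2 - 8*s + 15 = s^2 - 6*s - 7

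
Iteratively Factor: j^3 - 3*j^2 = (j)*(j^2 - 3*j) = j^2*(j - 3)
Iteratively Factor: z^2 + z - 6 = (z - 2)*(z + 3)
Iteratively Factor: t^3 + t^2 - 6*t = (t - 2)*(t^2 + 3*t) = t*(t - 2)*(t + 3)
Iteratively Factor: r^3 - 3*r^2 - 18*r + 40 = (r - 5)*(r^2 + 2*r - 8) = (r - 5)*(r - 2)*(r + 4)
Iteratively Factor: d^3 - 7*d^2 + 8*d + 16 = (d - 4)*(d^2 - 3*d - 4) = (d - 4)^2*(d + 1)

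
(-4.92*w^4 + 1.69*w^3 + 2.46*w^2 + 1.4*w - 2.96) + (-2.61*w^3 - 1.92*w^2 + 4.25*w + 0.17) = -4.92*w^4 - 0.92*w^3 + 0.54*w^2 + 5.65*w - 2.79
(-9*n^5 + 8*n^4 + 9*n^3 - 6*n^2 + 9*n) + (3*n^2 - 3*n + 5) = -9*n^5 + 8*n^4 + 9*n^3 - 3*n^2 + 6*n + 5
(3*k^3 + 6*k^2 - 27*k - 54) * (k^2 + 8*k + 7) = 3*k^5 + 30*k^4 + 42*k^3 - 228*k^2 - 621*k - 378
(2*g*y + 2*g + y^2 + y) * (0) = 0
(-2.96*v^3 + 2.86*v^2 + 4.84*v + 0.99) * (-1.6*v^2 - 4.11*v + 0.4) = 4.736*v^5 + 7.5896*v^4 - 20.6826*v^3 - 20.3324*v^2 - 2.1329*v + 0.396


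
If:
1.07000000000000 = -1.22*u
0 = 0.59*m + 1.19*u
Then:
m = 1.77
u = -0.88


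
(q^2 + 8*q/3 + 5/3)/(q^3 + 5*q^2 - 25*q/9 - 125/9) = 3*(q + 1)/(3*q^2 + 10*q - 25)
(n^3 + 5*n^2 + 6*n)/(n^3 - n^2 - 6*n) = (n + 3)/(n - 3)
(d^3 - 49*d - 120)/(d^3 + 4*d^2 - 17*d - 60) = (d - 8)/(d - 4)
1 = 1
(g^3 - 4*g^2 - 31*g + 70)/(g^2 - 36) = (g^3 - 4*g^2 - 31*g + 70)/(g^2 - 36)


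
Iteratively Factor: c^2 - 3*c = (c)*(c - 3)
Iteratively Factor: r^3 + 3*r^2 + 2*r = (r)*(r^2 + 3*r + 2) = r*(r + 1)*(r + 2)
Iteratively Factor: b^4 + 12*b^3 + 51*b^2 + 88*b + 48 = (b + 4)*(b^3 + 8*b^2 + 19*b + 12) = (b + 1)*(b + 4)*(b^2 + 7*b + 12) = (b + 1)*(b + 4)^2*(b + 3)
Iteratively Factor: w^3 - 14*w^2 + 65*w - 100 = (w - 5)*(w^2 - 9*w + 20) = (w - 5)^2*(w - 4)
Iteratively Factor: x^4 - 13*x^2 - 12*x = (x - 4)*(x^3 + 4*x^2 + 3*x) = (x - 4)*(x + 3)*(x^2 + x) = (x - 4)*(x + 1)*(x + 3)*(x)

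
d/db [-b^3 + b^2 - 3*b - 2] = -3*b^2 + 2*b - 3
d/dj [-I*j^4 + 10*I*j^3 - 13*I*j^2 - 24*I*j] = I*(-4*j^3 + 30*j^2 - 26*j - 24)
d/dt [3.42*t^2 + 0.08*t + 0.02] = 6.84*t + 0.08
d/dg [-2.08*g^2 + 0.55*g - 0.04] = 0.55 - 4.16*g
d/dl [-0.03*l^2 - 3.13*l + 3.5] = -0.06*l - 3.13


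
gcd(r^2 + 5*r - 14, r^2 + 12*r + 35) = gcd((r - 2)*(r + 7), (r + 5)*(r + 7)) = r + 7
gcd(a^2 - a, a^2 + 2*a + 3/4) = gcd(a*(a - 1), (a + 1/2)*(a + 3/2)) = 1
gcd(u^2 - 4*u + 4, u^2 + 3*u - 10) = u - 2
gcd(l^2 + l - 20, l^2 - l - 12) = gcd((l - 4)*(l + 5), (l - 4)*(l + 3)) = l - 4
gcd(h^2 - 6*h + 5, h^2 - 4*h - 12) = 1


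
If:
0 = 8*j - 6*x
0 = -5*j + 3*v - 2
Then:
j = 3*x/4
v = 5*x/4 + 2/3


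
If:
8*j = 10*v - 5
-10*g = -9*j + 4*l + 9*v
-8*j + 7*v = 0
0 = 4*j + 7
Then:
No Solution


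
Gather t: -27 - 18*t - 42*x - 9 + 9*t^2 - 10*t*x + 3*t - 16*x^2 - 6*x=9*t^2 + t*(-10*x - 15) - 16*x^2 - 48*x - 36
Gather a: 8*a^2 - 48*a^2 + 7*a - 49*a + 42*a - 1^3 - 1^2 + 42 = 40 - 40*a^2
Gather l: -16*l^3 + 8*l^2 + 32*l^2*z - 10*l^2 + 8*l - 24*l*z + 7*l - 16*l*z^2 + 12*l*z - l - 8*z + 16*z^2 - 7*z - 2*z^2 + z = -16*l^3 + l^2*(32*z - 2) + l*(-16*z^2 - 12*z + 14) + 14*z^2 - 14*z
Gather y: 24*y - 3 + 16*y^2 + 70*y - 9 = 16*y^2 + 94*y - 12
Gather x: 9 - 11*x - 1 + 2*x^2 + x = 2*x^2 - 10*x + 8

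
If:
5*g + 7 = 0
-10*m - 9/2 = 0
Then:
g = -7/5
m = -9/20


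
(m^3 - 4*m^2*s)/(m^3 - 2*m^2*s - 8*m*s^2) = m/(m + 2*s)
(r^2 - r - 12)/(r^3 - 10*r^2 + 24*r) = (r + 3)/(r*(r - 6))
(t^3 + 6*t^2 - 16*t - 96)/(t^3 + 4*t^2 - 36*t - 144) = (t - 4)/(t - 6)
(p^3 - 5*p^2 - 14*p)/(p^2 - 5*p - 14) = p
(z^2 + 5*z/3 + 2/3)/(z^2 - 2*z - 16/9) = 3*(z + 1)/(3*z - 8)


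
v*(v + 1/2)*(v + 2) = v^3 + 5*v^2/2 + v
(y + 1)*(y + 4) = y^2 + 5*y + 4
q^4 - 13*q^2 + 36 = (q - 3)*(q - 2)*(q + 2)*(q + 3)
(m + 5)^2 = m^2 + 10*m + 25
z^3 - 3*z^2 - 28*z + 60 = (z - 6)*(z - 2)*(z + 5)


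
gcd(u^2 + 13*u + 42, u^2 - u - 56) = u + 7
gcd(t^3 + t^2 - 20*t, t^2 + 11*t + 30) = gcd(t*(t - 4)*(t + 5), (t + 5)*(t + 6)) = t + 5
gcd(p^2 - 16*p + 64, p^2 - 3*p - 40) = p - 8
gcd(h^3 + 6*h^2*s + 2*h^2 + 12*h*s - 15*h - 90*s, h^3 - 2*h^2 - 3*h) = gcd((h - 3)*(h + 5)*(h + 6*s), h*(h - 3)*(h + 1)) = h - 3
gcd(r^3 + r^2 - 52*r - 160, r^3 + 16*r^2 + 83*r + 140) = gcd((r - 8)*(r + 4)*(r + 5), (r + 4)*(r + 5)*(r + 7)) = r^2 + 9*r + 20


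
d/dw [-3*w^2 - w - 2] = -6*w - 1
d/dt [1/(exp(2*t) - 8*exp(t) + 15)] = 2*(4 - exp(t))*exp(t)/(exp(2*t) - 8*exp(t) + 15)^2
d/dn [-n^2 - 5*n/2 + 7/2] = -2*n - 5/2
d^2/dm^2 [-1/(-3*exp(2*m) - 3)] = 4*(exp(2*m) - 1)*exp(2*m)/(3*(exp(2*m) + 1)^3)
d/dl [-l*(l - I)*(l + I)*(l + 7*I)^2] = -5*l^4 - 56*I*l^3 + 144*l^2 - 28*I*l + 49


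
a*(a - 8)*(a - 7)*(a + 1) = a^4 - 14*a^3 + 41*a^2 + 56*a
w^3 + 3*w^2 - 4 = (w - 1)*(w + 2)^2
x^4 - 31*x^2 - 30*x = x*(x - 6)*(x + 1)*(x + 5)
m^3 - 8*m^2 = m^2*(m - 8)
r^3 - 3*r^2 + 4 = (r - 2)^2*(r + 1)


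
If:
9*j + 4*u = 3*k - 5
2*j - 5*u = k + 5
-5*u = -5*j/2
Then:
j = -8/5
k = -21/5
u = -4/5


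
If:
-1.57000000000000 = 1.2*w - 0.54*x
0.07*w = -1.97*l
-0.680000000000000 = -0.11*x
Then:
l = -0.05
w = 1.47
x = 6.18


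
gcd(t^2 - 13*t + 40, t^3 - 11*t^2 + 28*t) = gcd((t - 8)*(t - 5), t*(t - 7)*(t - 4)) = 1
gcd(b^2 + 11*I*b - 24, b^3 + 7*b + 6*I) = 1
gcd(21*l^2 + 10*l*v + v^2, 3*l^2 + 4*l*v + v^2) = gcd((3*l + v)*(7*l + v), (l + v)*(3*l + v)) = 3*l + v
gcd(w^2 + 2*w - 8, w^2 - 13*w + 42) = 1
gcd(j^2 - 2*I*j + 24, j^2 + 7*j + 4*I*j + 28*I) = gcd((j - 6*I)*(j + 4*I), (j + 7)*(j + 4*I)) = j + 4*I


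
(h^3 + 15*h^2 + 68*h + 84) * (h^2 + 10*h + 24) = h^5 + 25*h^4 + 242*h^3 + 1124*h^2 + 2472*h + 2016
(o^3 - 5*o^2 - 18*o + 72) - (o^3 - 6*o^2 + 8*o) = o^2 - 26*o + 72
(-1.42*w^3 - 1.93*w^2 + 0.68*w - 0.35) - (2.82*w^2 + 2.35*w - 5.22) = -1.42*w^3 - 4.75*w^2 - 1.67*w + 4.87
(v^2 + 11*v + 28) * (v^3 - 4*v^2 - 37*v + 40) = v^5 + 7*v^4 - 53*v^3 - 479*v^2 - 596*v + 1120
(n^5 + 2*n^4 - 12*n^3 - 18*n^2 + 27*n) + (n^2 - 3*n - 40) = n^5 + 2*n^4 - 12*n^3 - 17*n^2 + 24*n - 40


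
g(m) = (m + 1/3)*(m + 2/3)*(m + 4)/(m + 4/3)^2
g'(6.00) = 1.06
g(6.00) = 7.85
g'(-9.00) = 1.07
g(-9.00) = -6.14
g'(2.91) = 1.16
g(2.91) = 4.45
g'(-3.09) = 2.88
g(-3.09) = 1.97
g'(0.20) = 1.62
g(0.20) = 0.83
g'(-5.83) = 1.23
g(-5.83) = -2.57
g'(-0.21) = 1.49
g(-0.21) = 0.17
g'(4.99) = 1.08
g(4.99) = 6.77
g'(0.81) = 1.46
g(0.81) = 1.77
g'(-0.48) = 0.47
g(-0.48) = -0.13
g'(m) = (m + 1/3)*(m + 2/3)/(m + 4/3)^2 - 2*(m + 1/3)*(m + 2/3)*(m + 4)/(m + 4/3)^3 + (m + 1/3)*(m + 4)/(m + 4/3)^2 + (m + 2/3)*(m + 4)/(m + 4/3)^2 = (27*m^3 + 108*m^2 + 246*m + 104)/(27*m^3 + 108*m^2 + 144*m + 64)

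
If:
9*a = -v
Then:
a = -v/9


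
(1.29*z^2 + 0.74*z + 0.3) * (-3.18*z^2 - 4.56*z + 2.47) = -4.1022*z^4 - 8.2356*z^3 - 1.1421*z^2 + 0.4598*z + 0.741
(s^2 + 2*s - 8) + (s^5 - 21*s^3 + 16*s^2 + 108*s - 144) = s^5 - 21*s^3 + 17*s^2 + 110*s - 152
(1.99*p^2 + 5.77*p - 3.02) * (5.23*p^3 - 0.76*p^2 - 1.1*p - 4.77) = 10.4077*p^5 + 28.6647*p^4 - 22.3688*p^3 - 13.5441*p^2 - 24.2009*p + 14.4054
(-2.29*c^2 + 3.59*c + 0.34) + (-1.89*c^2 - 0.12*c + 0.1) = -4.18*c^2 + 3.47*c + 0.44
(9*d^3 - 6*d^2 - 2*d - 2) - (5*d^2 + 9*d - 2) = 9*d^3 - 11*d^2 - 11*d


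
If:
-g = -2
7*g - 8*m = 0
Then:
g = 2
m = 7/4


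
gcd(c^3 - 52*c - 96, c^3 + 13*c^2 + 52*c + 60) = c^2 + 8*c + 12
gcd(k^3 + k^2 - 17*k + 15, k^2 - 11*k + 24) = k - 3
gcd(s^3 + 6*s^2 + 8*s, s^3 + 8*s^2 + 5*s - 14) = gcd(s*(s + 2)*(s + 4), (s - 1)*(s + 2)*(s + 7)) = s + 2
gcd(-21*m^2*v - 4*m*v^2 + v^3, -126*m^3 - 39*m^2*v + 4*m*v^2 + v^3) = 3*m + v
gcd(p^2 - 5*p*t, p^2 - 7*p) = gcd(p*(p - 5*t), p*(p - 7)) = p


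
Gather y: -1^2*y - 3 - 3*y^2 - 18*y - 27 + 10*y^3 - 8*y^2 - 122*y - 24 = 10*y^3 - 11*y^2 - 141*y - 54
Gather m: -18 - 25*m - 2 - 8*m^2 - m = -8*m^2 - 26*m - 20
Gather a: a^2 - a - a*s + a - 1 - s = a^2 - a*s - s - 1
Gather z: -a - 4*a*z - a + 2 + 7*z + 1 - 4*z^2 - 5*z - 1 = -2*a - 4*z^2 + z*(2 - 4*a) + 2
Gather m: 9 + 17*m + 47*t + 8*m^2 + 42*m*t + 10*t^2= 8*m^2 + m*(42*t + 17) + 10*t^2 + 47*t + 9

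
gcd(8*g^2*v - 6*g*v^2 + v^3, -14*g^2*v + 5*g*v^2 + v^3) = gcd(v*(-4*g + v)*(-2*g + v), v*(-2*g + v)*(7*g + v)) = -2*g*v + v^2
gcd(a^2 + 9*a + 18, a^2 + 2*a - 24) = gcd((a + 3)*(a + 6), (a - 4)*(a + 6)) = a + 6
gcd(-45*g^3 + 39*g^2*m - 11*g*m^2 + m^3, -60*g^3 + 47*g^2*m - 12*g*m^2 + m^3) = 15*g^2 - 8*g*m + m^2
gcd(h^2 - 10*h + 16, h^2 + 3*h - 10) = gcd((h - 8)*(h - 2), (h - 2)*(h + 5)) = h - 2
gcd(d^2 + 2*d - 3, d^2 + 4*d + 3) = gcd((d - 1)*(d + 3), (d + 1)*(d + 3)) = d + 3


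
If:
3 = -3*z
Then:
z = -1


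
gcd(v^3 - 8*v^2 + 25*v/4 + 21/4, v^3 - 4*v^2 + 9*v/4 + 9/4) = v^2 - v - 3/4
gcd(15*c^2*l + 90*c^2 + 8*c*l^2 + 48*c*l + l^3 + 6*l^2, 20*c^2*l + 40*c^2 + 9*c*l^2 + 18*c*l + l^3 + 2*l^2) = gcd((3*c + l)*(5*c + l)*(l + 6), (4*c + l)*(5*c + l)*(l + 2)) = 5*c + l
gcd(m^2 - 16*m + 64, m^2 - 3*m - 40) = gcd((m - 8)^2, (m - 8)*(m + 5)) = m - 8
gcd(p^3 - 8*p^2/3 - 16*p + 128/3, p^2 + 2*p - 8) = p + 4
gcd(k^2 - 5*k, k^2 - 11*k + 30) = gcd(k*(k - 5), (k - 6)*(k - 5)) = k - 5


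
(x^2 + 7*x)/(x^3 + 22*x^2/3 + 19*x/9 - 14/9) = 9*x/(9*x^2 + 3*x - 2)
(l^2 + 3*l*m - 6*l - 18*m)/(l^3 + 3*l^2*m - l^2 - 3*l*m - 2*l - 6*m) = (l - 6)/(l^2 - l - 2)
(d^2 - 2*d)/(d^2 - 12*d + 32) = d*(d - 2)/(d^2 - 12*d + 32)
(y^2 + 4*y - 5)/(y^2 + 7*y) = (y^2 + 4*y - 5)/(y*(y + 7))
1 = 1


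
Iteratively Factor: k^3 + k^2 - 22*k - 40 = (k + 4)*(k^2 - 3*k - 10) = (k - 5)*(k + 4)*(k + 2)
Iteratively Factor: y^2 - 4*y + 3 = (y - 3)*(y - 1)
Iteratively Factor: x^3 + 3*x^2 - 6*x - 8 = (x + 1)*(x^2 + 2*x - 8) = (x + 1)*(x + 4)*(x - 2)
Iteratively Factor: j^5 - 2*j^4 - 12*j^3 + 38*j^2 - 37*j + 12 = (j - 1)*(j^4 - j^3 - 13*j^2 + 25*j - 12) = (j - 1)^2*(j^3 - 13*j + 12) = (j - 1)^3*(j^2 + j - 12) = (j - 3)*(j - 1)^3*(j + 4)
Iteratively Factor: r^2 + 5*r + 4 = (r + 4)*(r + 1)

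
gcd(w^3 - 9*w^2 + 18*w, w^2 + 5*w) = w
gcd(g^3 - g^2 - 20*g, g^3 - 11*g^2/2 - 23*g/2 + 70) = g - 5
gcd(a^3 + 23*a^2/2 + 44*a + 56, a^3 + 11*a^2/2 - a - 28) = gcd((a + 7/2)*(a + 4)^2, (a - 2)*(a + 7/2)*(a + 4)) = a^2 + 15*a/2 + 14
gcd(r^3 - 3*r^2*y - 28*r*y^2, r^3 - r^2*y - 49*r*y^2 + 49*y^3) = -r + 7*y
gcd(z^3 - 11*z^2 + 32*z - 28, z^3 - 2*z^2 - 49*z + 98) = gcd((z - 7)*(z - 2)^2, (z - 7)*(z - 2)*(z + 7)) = z^2 - 9*z + 14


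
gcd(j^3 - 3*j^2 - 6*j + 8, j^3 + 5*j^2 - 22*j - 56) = j^2 - 2*j - 8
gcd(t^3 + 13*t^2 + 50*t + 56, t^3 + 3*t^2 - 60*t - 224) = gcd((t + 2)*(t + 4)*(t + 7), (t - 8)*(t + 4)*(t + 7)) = t^2 + 11*t + 28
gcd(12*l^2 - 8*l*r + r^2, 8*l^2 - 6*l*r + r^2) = -2*l + r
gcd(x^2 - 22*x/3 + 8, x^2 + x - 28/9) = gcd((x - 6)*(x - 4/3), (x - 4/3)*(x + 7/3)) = x - 4/3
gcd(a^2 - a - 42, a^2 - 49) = a - 7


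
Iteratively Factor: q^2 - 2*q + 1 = (q - 1)*(q - 1)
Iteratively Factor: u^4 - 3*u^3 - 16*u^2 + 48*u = (u - 4)*(u^3 + u^2 - 12*u) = (u - 4)*(u + 4)*(u^2 - 3*u) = u*(u - 4)*(u + 4)*(u - 3)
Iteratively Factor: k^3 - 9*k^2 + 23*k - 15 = (k - 3)*(k^2 - 6*k + 5) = (k - 3)*(k - 1)*(k - 5)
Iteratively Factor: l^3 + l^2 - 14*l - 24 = (l + 3)*(l^2 - 2*l - 8) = (l + 2)*(l + 3)*(l - 4)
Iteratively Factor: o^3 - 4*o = (o - 2)*(o^2 + 2*o) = o*(o - 2)*(o + 2)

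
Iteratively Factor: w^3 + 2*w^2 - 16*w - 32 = (w + 2)*(w^2 - 16) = (w + 2)*(w + 4)*(w - 4)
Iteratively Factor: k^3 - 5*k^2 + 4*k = (k - 1)*(k^2 - 4*k) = k*(k - 1)*(k - 4)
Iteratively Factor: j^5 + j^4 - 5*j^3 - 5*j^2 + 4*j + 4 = (j - 1)*(j^4 + 2*j^3 - 3*j^2 - 8*j - 4) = (j - 2)*(j - 1)*(j^3 + 4*j^2 + 5*j + 2) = (j - 2)*(j - 1)*(j + 1)*(j^2 + 3*j + 2) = (j - 2)*(j - 1)*(j + 1)^2*(j + 2)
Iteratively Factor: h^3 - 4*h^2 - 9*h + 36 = (h + 3)*(h^2 - 7*h + 12) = (h - 3)*(h + 3)*(h - 4)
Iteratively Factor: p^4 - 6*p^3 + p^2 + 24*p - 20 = (p - 1)*(p^3 - 5*p^2 - 4*p + 20) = (p - 5)*(p - 1)*(p^2 - 4) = (p - 5)*(p - 2)*(p - 1)*(p + 2)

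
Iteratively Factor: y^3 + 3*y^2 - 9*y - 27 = (y + 3)*(y^2 - 9) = (y + 3)^2*(y - 3)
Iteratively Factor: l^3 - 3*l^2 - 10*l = (l + 2)*(l^2 - 5*l) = (l - 5)*(l + 2)*(l)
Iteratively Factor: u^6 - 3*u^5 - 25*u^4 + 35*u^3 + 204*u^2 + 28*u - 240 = (u - 1)*(u^5 - 2*u^4 - 27*u^3 + 8*u^2 + 212*u + 240) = (u - 1)*(u + 2)*(u^4 - 4*u^3 - 19*u^2 + 46*u + 120) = (u - 5)*(u - 1)*(u + 2)*(u^3 + u^2 - 14*u - 24) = (u - 5)*(u - 4)*(u - 1)*(u + 2)*(u^2 + 5*u + 6) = (u - 5)*(u - 4)*(u - 1)*(u + 2)^2*(u + 3)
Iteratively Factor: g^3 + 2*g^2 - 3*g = (g - 1)*(g^2 + 3*g) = g*(g - 1)*(g + 3)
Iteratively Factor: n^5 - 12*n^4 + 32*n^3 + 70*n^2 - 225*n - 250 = (n + 2)*(n^4 - 14*n^3 + 60*n^2 - 50*n - 125) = (n + 1)*(n + 2)*(n^3 - 15*n^2 + 75*n - 125) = (n - 5)*(n + 1)*(n + 2)*(n^2 - 10*n + 25) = (n - 5)^2*(n + 1)*(n + 2)*(n - 5)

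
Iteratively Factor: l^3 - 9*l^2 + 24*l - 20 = (l - 5)*(l^2 - 4*l + 4) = (l - 5)*(l - 2)*(l - 2)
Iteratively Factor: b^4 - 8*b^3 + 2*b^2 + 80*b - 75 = (b - 5)*(b^3 - 3*b^2 - 13*b + 15) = (b - 5)*(b - 1)*(b^2 - 2*b - 15) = (b - 5)*(b - 1)*(b + 3)*(b - 5)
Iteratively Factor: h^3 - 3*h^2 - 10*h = (h)*(h^2 - 3*h - 10) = h*(h + 2)*(h - 5)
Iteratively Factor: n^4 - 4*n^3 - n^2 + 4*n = (n - 4)*(n^3 - n) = (n - 4)*(n - 1)*(n^2 + n) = n*(n - 4)*(n - 1)*(n + 1)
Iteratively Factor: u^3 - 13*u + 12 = (u - 3)*(u^2 + 3*u - 4) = (u - 3)*(u - 1)*(u + 4)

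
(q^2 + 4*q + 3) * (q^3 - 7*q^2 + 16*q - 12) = q^5 - 3*q^4 - 9*q^3 + 31*q^2 - 36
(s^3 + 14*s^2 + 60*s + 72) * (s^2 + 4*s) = s^5 + 18*s^4 + 116*s^3 + 312*s^2 + 288*s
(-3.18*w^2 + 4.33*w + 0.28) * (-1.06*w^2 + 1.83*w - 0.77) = 3.3708*w^4 - 10.4092*w^3 + 10.0757*w^2 - 2.8217*w - 0.2156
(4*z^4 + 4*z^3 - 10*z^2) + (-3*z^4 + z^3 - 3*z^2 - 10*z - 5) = z^4 + 5*z^3 - 13*z^2 - 10*z - 5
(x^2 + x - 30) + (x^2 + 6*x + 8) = 2*x^2 + 7*x - 22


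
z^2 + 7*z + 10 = (z + 2)*(z + 5)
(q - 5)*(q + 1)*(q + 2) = q^3 - 2*q^2 - 13*q - 10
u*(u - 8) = u^2 - 8*u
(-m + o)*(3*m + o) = -3*m^2 + 2*m*o + o^2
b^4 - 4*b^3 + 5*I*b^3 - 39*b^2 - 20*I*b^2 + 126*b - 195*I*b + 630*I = (b - 7)*(b - 3)*(b + 6)*(b + 5*I)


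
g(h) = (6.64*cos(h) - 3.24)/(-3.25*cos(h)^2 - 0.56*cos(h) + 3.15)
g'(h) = (-6.5*sin(h)*cos(h) - 0.56*sin(h))*(6.64*cos(h) - 3.24)/(-3.25*cos(h)^2 - 0.56*cos(h) + 3.15)^2 - 6.64*sin(h)/(-3.25*cos(h)^2 - 0.56*cos(h) + 3.15) = (-21.58*cos(h)^2 + 21.06*cos(h) - 19.1016)*sin(h)/(10.5625*cos(h)^4 + 3.64*cos(h)^3 - 20.1614*cos(h)^2 - 3.528*cos(h) + 9.9225)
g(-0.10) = -5.39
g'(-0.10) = 4.99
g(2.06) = -2.36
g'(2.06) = -4.10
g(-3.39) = -15.14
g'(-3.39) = -35.97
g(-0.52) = 11.66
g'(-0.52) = 181.18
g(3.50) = -11.47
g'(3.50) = 29.81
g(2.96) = -17.55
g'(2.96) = -35.36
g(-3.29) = -18.68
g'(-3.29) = -32.76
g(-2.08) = -2.44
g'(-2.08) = 4.29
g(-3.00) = -18.90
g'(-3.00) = 32.00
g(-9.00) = -9.65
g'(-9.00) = 25.02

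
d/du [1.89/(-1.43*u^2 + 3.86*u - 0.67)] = (5.4054*u - 7.2954)/(1.43*u^2 - 3.86*u + 0.67)^2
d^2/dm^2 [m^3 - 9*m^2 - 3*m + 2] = 6*m - 18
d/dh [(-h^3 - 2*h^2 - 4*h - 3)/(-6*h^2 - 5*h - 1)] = (6*h^4 + 10*h^3 - 11*h^2 - 32*h - 11)/(36*h^4 + 60*h^3 + 37*h^2 + 10*h + 1)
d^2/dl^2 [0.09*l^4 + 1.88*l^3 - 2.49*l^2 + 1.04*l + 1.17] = 1.08*l^2 + 11.28*l - 4.98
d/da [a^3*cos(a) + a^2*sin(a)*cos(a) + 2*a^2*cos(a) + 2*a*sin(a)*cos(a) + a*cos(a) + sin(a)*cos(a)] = -a^3*sin(a) - 2*a^2*sin(a) + 3*a^2*cos(a) + a^2*cos(2*a) - a*sin(a) + sqrt(2)*a*sin(2*a + pi/4) + 4*a*cos(a) + a*cos(2*a) + sqrt(2)*sin(2*a + pi/4) + cos(a)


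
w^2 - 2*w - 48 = (w - 8)*(w + 6)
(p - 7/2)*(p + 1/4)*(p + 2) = p^3 - 5*p^2/4 - 59*p/8 - 7/4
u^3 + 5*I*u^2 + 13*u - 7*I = (u - I)^2*(u + 7*I)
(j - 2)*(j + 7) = j^2 + 5*j - 14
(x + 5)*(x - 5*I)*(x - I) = x^3 + 5*x^2 - 6*I*x^2 - 5*x - 30*I*x - 25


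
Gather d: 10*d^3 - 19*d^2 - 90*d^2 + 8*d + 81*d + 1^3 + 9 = 10*d^3 - 109*d^2 + 89*d + 10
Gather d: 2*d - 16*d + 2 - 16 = -14*d - 14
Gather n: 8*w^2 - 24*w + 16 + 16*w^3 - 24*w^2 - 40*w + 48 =16*w^3 - 16*w^2 - 64*w + 64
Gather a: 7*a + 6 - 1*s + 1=7*a - s + 7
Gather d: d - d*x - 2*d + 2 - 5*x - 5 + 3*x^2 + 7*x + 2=d*(-x - 1) + 3*x^2 + 2*x - 1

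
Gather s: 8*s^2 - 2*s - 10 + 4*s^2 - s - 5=12*s^2 - 3*s - 15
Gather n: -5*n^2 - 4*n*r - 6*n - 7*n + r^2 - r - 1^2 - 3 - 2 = -5*n^2 + n*(-4*r - 13) + r^2 - r - 6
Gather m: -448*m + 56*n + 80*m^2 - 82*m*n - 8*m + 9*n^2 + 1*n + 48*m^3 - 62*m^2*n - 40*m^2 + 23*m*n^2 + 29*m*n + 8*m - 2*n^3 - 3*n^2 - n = 48*m^3 + m^2*(40 - 62*n) + m*(23*n^2 - 53*n - 448) - 2*n^3 + 6*n^2 + 56*n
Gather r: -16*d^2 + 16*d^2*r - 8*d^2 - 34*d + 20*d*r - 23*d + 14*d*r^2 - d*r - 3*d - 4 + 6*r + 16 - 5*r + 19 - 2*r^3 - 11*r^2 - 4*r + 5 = -24*d^2 - 60*d - 2*r^3 + r^2*(14*d - 11) + r*(16*d^2 + 19*d - 3) + 36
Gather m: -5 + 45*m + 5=45*m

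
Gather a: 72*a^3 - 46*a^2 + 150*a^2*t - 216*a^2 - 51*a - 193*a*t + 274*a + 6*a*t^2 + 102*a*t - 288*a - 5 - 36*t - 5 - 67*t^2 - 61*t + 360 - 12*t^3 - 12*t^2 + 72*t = 72*a^3 + a^2*(150*t - 262) + a*(6*t^2 - 91*t - 65) - 12*t^3 - 79*t^2 - 25*t + 350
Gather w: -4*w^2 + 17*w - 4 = -4*w^2 + 17*w - 4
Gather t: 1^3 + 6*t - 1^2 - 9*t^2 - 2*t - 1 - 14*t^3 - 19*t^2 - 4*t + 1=-14*t^3 - 28*t^2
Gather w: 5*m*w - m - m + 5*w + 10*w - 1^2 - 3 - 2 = -2*m + w*(5*m + 15) - 6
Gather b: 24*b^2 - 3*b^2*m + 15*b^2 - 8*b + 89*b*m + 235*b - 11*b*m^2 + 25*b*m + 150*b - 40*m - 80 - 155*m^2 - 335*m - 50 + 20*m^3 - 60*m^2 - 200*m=b^2*(39 - 3*m) + b*(-11*m^2 + 114*m + 377) + 20*m^3 - 215*m^2 - 575*m - 130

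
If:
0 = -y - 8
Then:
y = -8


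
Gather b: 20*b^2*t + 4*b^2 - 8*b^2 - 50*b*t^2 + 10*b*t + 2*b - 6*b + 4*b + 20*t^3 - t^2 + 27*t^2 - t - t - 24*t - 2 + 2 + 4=b^2*(20*t - 4) + b*(-50*t^2 + 10*t) + 20*t^3 + 26*t^2 - 26*t + 4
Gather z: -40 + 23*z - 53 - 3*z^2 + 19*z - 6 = -3*z^2 + 42*z - 99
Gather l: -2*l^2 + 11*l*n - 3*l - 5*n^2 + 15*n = -2*l^2 + l*(11*n - 3) - 5*n^2 + 15*n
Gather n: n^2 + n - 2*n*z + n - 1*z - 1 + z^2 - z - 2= n^2 + n*(2 - 2*z) + z^2 - 2*z - 3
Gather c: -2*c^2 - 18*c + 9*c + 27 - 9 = -2*c^2 - 9*c + 18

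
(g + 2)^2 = g^2 + 4*g + 4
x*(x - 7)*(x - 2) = x^3 - 9*x^2 + 14*x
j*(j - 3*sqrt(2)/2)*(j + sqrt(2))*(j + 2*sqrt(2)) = j^4 + 3*sqrt(2)*j^3/2 - 5*j^2 - 6*sqrt(2)*j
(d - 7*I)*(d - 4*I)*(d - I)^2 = d^4 - 13*I*d^3 - 51*d^2 + 67*I*d + 28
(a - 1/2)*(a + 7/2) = a^2 + 3*a - 7/4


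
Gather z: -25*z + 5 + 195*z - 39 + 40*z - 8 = 210*z - 42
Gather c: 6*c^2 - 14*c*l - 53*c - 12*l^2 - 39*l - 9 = 6*c^2 + c*(-14*l - 53) - 12*l^2 - 39*l - 9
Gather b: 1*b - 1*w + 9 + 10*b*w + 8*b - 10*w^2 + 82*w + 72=b*(10*w + 9) - 10*w^2 + 81*w + 81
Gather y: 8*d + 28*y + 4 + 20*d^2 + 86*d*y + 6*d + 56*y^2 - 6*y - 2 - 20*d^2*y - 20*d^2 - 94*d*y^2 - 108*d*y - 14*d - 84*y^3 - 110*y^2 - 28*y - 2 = -84*y^3 + y^2*(-94*d - 54) + y*(-20*d^2 - 22*d - 6)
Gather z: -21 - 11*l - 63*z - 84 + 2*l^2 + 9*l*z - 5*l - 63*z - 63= 2*l^2 - 16*l + z*(9*l - 126) - 168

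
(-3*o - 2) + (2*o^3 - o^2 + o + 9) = 2*o^3 - o^2 - 2*o + 7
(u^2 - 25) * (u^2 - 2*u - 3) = u^4 - 2*u^3 - 28*u^2 + 50*u + 75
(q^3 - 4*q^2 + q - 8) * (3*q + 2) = 3*q^4 - 10*q^3 - 5*q^2 - 22*q - 16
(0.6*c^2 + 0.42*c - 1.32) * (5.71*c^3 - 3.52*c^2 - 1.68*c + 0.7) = 3.426*c^5 + 0.2862*c^4 - 10.0236*c^3 + 4.3608*c^2 + 2.5116*c - 0.924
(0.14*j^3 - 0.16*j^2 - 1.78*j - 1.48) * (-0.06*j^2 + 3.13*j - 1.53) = -0.0084*j^5 + 0.4478*j^4 - 0.6082*j^3 - 5.2378*j^2 - 1.909*j + 2.2644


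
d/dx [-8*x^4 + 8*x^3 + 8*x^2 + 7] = 8*x*(-4*x^2 + 3*x + 2)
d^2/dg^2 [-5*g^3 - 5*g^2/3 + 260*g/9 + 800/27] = -30*g - 10/3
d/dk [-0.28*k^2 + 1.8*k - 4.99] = 1.8 - 0.56*k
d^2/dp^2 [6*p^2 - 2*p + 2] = 12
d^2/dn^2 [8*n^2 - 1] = 16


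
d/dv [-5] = 0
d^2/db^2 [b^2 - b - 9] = 2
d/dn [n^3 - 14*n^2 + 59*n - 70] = 3*n^2 - 28*n + 59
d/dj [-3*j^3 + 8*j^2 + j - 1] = -9*j^2 + 16*j + 1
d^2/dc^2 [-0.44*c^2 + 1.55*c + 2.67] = -0.880000000000000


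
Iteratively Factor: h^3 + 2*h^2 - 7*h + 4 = (h + 4)*(h^2 - 2*h + 1) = (h - 1)*(h + 4)*(h - 1)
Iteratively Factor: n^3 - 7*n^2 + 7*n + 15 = (n - 5)*(n^2 - 2*n - 3) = (n - 5)*(n - 3)*(n + 1)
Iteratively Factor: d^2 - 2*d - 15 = (d - 5)*(d + 3)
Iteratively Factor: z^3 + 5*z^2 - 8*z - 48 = (z - 3)*(z^2 + 8*z + 16) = (z - 3)*(z + 4)*(z + 4)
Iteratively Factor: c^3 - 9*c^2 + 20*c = (c - 5)*(c^2 - 4*c) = (c - 5)*(c - 4)*(c)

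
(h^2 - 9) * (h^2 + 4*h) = h^4 + 4*h^3 - 9*h^2 - 36*h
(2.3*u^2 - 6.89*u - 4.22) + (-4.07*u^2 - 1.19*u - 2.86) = -1.77*u^2 - 8.08*u - 7.08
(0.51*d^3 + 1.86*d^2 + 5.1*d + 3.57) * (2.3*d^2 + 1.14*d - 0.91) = 1.173*d^5 + 4.8594*d^4 + 13.3863*d^3 + 12.3324*d^2 - 0.5712*d - 3.2487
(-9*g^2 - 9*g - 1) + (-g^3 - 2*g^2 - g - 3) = -g^3 - 11*g^2 - 10*g - 4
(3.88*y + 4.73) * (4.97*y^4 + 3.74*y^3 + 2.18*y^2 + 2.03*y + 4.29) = 19.2836*y^5 + 38.0193*y^4 + 26.1486*y^3 + 18.1878*y^2 + 26.2471*y + 20.2917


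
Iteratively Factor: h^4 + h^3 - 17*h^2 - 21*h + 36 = (h + 3)*(h^3 - 2*h^2 - 11*h + 12) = (h + 3)^2*(h^2 - 5*h + 4) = (h - 4)*(h + 3)^2*(h - 1)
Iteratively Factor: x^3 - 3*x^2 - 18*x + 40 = (x + 4)*(x^2 - 7*x + 10) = (x - 5)*(x + 4)*(x - 2)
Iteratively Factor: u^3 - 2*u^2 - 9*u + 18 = (u - 2)*(u^2 - 9) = (u - 3)*(u - 2)*(u + 3)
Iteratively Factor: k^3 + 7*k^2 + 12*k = (k + 4)*(k^2 + 3*k) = k*(k + 4)*(k + 3)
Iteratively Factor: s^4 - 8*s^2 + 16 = (s - 2)*(s^3 + 2*s^2 - 4*s - 8) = (s - 2)^2*(s^2 + 4*s + 4) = (s - 2)^2*(s + 2)*(s + 2)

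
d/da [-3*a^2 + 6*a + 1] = 6 - 6*a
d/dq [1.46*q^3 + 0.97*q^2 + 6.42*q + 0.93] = 4.38*q^2 + 1.94*q + 6.42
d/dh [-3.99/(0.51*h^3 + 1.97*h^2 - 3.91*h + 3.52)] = (6.1047*h^2 + 15.7206*h - 15.6009)/(0.51*h^3 + 1.97*h^2 - 3.91*h + 3.52)^2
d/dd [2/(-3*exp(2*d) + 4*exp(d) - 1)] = (12*exp(d) - 8)*exp(d)/(3*exp(2*d) - 4*exp(d) + 1)^2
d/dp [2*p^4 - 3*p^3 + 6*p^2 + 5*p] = 8*p^3 - 9*p^2 + 12*p + 5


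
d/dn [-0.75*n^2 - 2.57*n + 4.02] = -1.5*n - 2.57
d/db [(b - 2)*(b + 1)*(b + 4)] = 3*b^2 + 6*b - 6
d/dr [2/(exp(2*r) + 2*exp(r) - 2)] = -4*(exp(r) + 1)*exp(r)/(exp(2*r) + 2*exp(r) - 2)^2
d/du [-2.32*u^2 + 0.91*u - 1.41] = 0.91 - 4.64*u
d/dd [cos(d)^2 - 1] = -sin(2*d)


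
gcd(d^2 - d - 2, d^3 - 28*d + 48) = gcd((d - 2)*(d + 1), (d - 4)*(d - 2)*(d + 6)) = d - 2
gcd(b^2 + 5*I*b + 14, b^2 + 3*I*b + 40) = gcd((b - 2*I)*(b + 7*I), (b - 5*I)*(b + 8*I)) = 1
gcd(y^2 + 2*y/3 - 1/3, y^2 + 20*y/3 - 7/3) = y - 1/3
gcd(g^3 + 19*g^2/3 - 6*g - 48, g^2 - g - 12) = g + 3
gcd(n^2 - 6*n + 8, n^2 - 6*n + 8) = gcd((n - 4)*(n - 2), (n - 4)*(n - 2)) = n^2 - 6*n + 8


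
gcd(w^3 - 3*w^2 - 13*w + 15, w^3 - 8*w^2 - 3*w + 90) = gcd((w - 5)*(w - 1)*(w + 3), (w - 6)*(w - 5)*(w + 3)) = w^2 - 2*w - 15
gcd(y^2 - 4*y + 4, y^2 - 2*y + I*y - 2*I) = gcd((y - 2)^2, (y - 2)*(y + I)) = y - 2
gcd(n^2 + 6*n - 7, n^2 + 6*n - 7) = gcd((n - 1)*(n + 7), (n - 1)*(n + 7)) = n^2 + 6*n - 7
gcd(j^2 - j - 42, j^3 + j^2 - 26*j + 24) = j + 6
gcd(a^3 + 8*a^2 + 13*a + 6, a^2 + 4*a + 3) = a + 1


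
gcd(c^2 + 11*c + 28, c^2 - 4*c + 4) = 1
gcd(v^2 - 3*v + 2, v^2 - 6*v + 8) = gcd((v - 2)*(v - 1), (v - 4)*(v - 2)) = v - 2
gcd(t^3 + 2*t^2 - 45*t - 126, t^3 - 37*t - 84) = t^2 - 4*t - 21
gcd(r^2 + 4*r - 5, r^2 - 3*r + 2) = r - 1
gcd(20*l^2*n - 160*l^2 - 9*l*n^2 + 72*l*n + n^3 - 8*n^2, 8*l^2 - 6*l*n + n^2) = 4*l - n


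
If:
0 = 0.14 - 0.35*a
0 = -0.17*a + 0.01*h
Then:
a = 0.40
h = 6.80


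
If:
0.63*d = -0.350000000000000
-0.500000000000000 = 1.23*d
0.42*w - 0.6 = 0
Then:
No Solution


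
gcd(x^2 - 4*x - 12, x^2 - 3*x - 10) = x + 2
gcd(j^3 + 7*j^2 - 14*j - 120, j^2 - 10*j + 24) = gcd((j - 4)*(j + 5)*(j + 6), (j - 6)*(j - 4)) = j - 4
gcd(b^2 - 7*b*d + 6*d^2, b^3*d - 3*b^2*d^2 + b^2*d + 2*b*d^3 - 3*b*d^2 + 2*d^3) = b - d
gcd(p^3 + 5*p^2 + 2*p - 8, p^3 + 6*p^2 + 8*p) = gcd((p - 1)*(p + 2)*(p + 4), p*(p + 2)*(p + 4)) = p^2 + 6*p + 8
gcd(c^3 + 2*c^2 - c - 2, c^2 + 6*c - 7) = c - 1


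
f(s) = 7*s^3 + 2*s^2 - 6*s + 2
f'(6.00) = 774.00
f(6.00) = 1550.00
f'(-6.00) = 726.00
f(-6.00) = -1402.00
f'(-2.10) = 78.21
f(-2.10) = -41.41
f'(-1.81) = 55.56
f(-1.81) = -22.10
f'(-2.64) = 129.80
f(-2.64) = -97.02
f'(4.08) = 359.89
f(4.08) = 486.23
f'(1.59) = 53.45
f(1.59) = 25.65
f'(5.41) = 630.27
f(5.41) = 1136.46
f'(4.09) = 361.65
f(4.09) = 489.84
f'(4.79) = 494.99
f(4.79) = 788.46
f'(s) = 21*s^2 + 4*s - 6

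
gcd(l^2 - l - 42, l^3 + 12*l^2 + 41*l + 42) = 1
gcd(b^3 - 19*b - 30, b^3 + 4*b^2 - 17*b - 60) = b + 3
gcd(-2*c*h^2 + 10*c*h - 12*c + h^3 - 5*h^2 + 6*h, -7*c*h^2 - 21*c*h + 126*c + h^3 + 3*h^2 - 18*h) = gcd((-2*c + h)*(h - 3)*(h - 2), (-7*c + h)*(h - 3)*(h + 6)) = h - 3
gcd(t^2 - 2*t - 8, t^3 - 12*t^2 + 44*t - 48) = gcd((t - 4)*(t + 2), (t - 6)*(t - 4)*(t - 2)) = t - 4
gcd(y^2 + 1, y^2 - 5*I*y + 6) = y + I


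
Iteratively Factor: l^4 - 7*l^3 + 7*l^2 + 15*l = (l - 3)*(l^3 - 4*l^2 - 5*l) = (l - 3)*(l + 1)*(l^2 - 5*l) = (l - 5)*(l - 3)*(l + 1)*(l)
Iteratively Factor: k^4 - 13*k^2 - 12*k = (k - 4)*(k^3 + 4*k^2 + 3*k) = (k - 4)*(k + 3)*(k^2 + k) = k*(k - 4)*(k + 3)*(k + 1)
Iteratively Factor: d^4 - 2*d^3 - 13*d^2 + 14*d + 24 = (d + 3)*(d^3 - 5*d^2 + 2*d + 8) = (d - 4)*(d + 3)*(d^2 - d - 2) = (d - 4)*(d - 2)*(d + 3)*(d + 1)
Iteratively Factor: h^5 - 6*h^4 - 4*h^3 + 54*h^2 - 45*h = (h + 3)*(h^4 - 9*h^3 + 23*h^2 - 15*h) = (h - 3)*(h + 3)*(h^3 - 6*h^2 + 5*h) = (h - 3)*(h - 1)*(h + 3)*(h^2 - 5*h) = h*(h - 3)*(h - 1)*(h + 3)*(h - 5)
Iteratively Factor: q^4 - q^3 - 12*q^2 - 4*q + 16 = (q + 2)*(q^3 - 3*q^2 - 6*q + 8) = (q + 2)^2*(q^2 - 5*q + 4) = (q - 4)*(q + 2)^2*(q - 1)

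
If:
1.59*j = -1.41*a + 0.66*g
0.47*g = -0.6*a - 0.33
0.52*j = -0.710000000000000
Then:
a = 0.76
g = -1.67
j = -1.37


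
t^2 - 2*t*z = t*(t - 2*z)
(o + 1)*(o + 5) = o^2 + 6*o + 5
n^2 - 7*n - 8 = (n - 8)*(n + 1)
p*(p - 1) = p^2 - p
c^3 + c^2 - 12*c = c*(c - 3)*(c + 4)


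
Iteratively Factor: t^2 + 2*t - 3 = (t + 3)*(t - 1)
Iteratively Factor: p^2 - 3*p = (p - 3)*(p)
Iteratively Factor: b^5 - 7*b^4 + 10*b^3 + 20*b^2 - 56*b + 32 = (b - 2)*(b^4 - 5*b^3 + 20*b - 16) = (b - 4)*(b - 2)*(b^3 - b^2 - 4*b + 4) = (b - 4)*(b - 2)*(b + 2)*(b^2 - 3*b + 2) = (b - 4)*(b - 2)^2*(b + 2)*(b - 1)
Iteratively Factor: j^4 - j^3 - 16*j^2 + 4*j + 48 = (j - 4)*(j^3 + 3*j^2 - 4*j - 12) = (j - 4)*(j - 2)*(j^2 + 5*j + 6) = (j - 4)*(j - 2)*(j + 2)*(j + 3)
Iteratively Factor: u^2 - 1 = (u - 1)*(u + 1)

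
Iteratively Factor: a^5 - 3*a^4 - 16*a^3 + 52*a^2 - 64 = (a - 2)*(a^4 - a^3 - 18*a^2 + 16*a + 32) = (a - 2)*(a + 1)*(a^3 - 2*a^2 - 16*a + 32) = (a - 4)*(a - 2)*(a + 1)*(a^2 + 2*a - 8) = (a - 4)*(a - 2)*(a + 1)*(a + 4)*(a - 2)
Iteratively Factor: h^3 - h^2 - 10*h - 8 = (h - 4)*(h^2 + 3*h + 2) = (h - 4)*(h + 1)*(h + 2)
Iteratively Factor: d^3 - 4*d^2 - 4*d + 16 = (d + 2)*(d^2 - 6*d + 8) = (d - 2)*(d + 2)*(d - 4)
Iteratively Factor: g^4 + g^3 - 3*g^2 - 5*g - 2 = (g + 1)*(g^3 - 3*g - 2) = (g + 1)^2*(g^2 - g - 2) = (g + 1)^3*(g - 2)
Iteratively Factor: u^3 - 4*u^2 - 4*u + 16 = (u + 2)*(u^2 - 6*u + 8) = (u - 4)*(u + 2)*(u - 2)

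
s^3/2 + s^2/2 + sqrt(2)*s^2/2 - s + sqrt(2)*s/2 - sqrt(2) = (s/2 + sqrt(2)/2)*(s - 1)*(s + 2)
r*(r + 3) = r^2 + 3*r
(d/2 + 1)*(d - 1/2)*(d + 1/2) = d^3/2 + d^2 - d/8 - 1/4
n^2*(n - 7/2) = n^3 - 7*n^2/2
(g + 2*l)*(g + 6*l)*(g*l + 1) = g^3*l + 8*g^2*l^2 + g^2 + 12*g*l^3 + 8*g*l + 12*l^2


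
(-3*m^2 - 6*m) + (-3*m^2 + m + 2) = -6*m^2 - 5*m + 2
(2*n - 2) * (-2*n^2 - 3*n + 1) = -4*n^3 - 2*n^2 + 8*n - 2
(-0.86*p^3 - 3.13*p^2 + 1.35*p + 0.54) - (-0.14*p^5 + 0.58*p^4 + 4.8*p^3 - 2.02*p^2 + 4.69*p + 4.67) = 0.14*p^5 - 0.58*p^4 - 5.66*p^3 - 1.11*p^2 - 3.34*p - 4.13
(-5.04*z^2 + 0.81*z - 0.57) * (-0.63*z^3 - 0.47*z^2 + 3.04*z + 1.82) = 3.1752*z^5 + 1.8585*z^4 - 15.3432*z^3 - 6.4425*z^2 - 0.2586*z - 1.0374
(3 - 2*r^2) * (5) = 15 - 10*r^2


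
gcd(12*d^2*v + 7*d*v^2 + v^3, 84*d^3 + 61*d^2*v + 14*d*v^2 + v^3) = 12*d^2 + 7*d*v + v^2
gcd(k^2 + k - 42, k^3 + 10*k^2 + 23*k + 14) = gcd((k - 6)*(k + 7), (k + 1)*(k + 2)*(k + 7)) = k + 7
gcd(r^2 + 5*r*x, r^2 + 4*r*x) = r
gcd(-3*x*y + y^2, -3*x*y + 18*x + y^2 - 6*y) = 3*x - y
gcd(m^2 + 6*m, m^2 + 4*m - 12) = m + 6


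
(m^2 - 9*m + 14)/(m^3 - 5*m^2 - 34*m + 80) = (m - 7)/(m^2 - 3*m - 40)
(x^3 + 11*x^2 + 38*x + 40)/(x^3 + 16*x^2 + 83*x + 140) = (x + 2)/(x + 7)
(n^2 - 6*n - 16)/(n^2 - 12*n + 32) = (n + 2)/(n - 4)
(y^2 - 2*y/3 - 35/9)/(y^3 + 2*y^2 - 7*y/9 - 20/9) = (3*y - 7)/(3*y^2 + y - 4)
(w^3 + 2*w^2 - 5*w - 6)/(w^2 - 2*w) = w + 4 + 3/w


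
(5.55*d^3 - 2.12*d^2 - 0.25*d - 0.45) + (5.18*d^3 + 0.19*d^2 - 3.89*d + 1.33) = 10.73*d^3 - 1.93*d^2 - 4.14*d + 0.88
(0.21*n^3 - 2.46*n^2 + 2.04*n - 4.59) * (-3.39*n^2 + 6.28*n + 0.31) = -0.7119*n^5 + 9.6582*n^4 - 22.2993*n^3 + 27.6087*n^2 - 28.1928*n - 1.4229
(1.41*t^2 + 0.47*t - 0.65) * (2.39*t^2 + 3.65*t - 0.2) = 3.3699*t^4 + 6.2698*t^3 - 0.12*t^2 - 2.4665*t + 0.13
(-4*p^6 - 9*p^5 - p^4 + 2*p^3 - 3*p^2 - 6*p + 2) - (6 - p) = -4*p^6 - 9*p^5 - p^4 + 2*p^3 - 3*p^2 - 5*p - 4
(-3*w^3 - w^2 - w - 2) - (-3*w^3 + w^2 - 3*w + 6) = -2*w^2 + 2*w - 8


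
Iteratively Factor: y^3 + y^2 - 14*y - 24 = (y + 3)*(y^2 - 2*y - 8) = (y - 4)*(y + 3)*(y + 2)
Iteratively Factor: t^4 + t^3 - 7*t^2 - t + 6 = (t - 2)*(t^3 + 3*t^2 - t - 3) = (t - 2)*(t + 1)*(t^2 + 2*t - 3) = (t - 2)*(t - 1)*(t + 1)*(t + 3)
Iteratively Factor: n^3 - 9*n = (n)*(n^2 - 9) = n*(n + 3)*(n - 3)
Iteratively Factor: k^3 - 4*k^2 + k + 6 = (k - 2)*(k^2 - 2*k - 3) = (k - 2)*(k + 1)*(k - 3)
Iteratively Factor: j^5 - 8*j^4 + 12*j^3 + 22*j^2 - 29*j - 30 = (j - 2)*(j^4 - 6*j^3 + 22*j + 15) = (j - 2)*(j + 1)*(j^3 - 7*j^2 + 7*j + 15) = (j - 2)*(j + 1)^2*(j^2 - 8*j + 15) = (j - 3)*(j - 2)*(j + 1)^2*(j - 5)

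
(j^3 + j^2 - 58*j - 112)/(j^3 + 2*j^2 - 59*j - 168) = (j + 2)/(j + 3)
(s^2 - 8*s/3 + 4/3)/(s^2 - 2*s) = (s - 2/3)/s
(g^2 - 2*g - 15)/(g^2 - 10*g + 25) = (g + 3)/(g - 5)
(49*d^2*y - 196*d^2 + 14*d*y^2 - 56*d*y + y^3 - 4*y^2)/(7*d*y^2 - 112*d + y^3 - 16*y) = (7*d + y)/(y + 4)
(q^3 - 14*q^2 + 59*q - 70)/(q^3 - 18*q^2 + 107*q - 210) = (q - 2)/(q - 6)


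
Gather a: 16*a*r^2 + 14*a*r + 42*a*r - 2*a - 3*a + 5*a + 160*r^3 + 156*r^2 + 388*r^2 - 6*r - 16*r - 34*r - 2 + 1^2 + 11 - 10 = a*(16*r^2 + 56*r) + 160*r^3 + 544*r^2 - 56*r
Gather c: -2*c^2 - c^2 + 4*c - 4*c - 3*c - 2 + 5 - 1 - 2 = -3*c^2 - 3*c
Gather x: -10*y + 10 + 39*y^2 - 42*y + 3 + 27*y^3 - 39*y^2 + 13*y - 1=27*y^3 - 39*y + 12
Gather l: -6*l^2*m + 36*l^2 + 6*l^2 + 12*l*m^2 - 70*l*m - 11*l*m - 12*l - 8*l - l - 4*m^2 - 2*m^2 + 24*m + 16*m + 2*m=l^2*(42 - 6*m) + l*(12*m^2 - 81*m - 21) - 6*m^2 + 42*m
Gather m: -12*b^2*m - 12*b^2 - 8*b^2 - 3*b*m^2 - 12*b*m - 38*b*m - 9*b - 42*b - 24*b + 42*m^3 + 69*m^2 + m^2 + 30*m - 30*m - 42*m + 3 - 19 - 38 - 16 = -20*b^2 - 75*b + 42*m^3 + m^2*(70 - 3*b) + m*(-12*b^2 - 50*b - 42) - 70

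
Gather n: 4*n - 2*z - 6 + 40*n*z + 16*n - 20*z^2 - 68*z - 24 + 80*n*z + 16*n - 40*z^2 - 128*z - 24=n*(120*z + 36) - 60*z^2 - 198*z - 54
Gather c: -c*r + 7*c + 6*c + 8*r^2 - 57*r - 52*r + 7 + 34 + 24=c*(13 - r) + 8*r^2 - 109*r + 65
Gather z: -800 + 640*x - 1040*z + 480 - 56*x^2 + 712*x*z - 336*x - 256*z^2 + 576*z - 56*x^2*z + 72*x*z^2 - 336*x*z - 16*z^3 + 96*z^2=-56*x^2 + 304*x - 16*z^3 + z^2*(72*x - 160) + z*(-56*x^2 + 376*x - 464) - 320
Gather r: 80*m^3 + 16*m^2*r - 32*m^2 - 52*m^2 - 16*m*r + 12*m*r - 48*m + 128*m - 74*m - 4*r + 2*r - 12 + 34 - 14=80*m^3 - 84*m^2 + 6*m + r*(16*m^2 - 4*m - 2) + 8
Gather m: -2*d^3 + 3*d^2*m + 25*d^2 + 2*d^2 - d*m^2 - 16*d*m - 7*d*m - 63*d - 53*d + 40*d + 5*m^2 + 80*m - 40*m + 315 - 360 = -2*d^3 + 27*d^2 - 76*d + m^2*(5 - d) + m*(3*d^2 - 23*d + 40) - 45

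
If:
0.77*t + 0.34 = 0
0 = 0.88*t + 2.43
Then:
No Solution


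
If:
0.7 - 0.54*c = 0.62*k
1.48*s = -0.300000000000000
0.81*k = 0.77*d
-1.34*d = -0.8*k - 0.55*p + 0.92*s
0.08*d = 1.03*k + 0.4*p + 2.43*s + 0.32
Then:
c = 1.04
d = 0.23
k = 0.22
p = -0.09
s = -0.20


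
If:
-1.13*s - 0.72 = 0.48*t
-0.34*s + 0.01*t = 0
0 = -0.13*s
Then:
No Solution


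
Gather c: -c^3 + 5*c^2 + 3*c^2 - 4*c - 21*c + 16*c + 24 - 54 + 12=-c^3 + 8*c^2 - 9*c - 18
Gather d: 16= 16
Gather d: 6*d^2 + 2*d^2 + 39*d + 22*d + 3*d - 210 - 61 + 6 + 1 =8*d^2 + 64*d - 264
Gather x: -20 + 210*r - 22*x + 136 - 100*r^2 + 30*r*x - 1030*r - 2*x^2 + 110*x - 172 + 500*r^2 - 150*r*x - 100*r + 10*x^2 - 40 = 400*r^2 - 920*r + 8*x^2 + x*(88 - 120*r) - 96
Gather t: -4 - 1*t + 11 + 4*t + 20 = 3*t + 27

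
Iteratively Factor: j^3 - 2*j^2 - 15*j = (j - 5)*(j^2 + 3*j) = j*(j - 5)*(j + 3)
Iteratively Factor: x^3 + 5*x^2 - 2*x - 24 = (x + 3)*(x^2 + 2*x - 8) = (x - 2)*(x + 3)*(x + 4)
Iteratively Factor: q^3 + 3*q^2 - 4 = (q - 1)*(q^2 + 4*q + 4) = (q - 1)*(q + 2)*(q + 2)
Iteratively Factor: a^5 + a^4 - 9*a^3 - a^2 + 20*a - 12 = (a + 2)*(a^4 - a^3 - 7*a^2 + 13*a - 6) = (a - 2)*(a + 2)*(a^3 + a^2 - 5*a + 3) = (a - 2)*(a - 1)*(a + 2)*(a^2 + 2*a - 3) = (a - 2)*(a - 1)^2*(a + 2)*(a + 3)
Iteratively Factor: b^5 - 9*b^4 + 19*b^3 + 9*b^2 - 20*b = (b - 1)*(b^4 - 8*b^3 + 11*b^2 + 20*b) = (b - 4)*(b - 1)*(b^3 - 4*b^2 - 5*b) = (b - 5)*(b - 4)*(b - 1)*(b^2 + b) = (b - 5)*(b - 4)*(b - 1)*(b + 1)*(b)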